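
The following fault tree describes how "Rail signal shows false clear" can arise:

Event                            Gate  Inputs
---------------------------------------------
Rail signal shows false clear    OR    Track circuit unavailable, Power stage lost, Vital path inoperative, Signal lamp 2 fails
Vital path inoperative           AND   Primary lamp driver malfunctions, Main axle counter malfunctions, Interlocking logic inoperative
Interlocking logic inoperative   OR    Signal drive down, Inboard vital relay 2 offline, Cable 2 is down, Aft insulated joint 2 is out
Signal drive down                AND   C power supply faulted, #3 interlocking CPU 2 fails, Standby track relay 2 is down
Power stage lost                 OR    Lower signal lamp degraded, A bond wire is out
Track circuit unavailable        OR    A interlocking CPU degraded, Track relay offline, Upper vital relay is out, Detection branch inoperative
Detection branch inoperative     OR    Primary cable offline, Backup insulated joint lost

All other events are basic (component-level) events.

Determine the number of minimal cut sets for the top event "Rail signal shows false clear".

12

Detection branch inoperative [OR]: union of children's cut sets → 2 cut set(s).
Track circuit unavailable [OR]: union of children's cut sets → 5 cut set(s).
Power stage lost [OR]: union of children's cut sets → 2 cut set(s).
Signal drive down [AND]: one cut set from each child combined → 1 × 1 × 1 = 1 cut set(s).
Interlocking logic inoperative [OR]: union of children's cut sets → 4 cut set(s).
Vital path inoperative [AND]: one cut set from each child combined → 1 × 1 × 4 = 4 cut set(s).
Rail signal shows false clear [OR]: union of children's cut sets → 12 cut set(s).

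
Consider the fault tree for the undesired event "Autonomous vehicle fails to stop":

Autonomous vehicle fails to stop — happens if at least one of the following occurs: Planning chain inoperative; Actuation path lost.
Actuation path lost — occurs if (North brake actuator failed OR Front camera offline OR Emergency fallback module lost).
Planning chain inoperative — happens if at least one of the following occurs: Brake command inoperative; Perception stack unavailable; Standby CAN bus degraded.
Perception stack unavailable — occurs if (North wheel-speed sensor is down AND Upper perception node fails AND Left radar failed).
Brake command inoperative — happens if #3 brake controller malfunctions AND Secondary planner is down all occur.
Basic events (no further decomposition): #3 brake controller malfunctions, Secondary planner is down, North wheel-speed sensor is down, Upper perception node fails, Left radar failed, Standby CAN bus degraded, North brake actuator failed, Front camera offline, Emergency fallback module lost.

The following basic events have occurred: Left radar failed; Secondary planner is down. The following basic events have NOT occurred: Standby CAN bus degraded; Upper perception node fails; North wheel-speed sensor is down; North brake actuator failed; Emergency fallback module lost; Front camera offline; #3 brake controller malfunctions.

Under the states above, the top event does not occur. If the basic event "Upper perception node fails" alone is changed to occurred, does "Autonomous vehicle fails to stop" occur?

Counterfactual: set "Upper perception node fails" to occurred.
Brake command inoperative [AND]: #3 brake controller malfunctions=not, Secondary planner is down=occurs → not all inputs occur → does not occur.
Perception stack unavailable [AND]: North wheel-speed sensor is down=not, Upper perception node fails=occurs, Left radar failed=occurs → not all inputs occur → does not occur.
Planning chain inoperative [OR]: Brake command inoperative=not, Perception stack unavailable=not, Standby CAN bus degraded=not → no input occurs → does not occur.
Actuation path lost [OR]: North brake actuator failed=not, Front camera offline=not, Emergency fallback module lost=not → no input occurs → does not occur.
Autonomous vehicle fails to stop [OR]: Planning chain inoperative=not, Actuation path lost=not → no input occurs → does not occur.

No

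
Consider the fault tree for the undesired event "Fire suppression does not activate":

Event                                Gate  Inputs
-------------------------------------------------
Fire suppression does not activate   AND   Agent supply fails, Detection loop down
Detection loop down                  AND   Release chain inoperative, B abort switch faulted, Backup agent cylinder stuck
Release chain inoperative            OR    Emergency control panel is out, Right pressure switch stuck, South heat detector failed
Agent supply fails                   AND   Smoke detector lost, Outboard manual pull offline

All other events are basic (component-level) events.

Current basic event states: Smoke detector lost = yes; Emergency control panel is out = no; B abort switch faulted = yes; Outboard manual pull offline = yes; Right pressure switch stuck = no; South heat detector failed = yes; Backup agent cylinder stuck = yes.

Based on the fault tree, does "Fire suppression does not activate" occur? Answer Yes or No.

Yes

Agent supply fails [AND]: Smoke detector lost=occurs, Outboard manual pull offline=occurs → all inputs occur → occurs.
Release chain inoperative [OR]: Emergency control panel is out=not, Right pressure switch stuck=not, South heat detector failed=occurs → at least one input occurs → occurs.
Detection loop down [AND]: Release chain inoperative=occurs, B abort switch faulted=occurs, Backup agent cylinder stuck=occurs → all inputs occur → occurs.
Fire suppression does not activate [AND]: Agent supply fails=occurs, Detection loop down=occurs → all inputs occur → occurs.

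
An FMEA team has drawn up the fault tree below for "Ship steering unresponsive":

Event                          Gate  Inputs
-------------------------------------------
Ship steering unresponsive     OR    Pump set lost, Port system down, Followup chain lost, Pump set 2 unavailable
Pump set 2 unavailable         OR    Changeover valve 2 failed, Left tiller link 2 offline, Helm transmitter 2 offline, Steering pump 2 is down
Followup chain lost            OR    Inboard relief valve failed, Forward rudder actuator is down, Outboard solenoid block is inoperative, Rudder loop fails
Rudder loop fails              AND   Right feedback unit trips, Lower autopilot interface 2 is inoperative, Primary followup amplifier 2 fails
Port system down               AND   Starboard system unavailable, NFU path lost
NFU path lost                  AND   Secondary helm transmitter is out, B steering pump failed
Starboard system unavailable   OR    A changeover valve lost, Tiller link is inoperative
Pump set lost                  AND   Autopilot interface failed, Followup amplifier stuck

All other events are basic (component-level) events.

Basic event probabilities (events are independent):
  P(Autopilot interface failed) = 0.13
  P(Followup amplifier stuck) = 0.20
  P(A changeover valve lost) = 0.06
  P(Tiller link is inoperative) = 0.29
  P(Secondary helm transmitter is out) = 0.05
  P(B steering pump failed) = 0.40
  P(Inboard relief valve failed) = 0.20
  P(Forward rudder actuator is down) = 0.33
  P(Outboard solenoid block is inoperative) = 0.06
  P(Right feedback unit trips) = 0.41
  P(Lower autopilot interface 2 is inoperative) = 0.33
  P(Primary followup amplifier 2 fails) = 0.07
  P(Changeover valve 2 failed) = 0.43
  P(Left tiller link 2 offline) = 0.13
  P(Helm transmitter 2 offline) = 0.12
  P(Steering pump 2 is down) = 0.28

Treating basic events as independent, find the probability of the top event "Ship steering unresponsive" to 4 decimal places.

0.8483

P(Pump set lost) [AND] = 0.13 × 0.20 = 0.026000
P(Starboard system unavailable) [OR] = 1 − (1−0.06) × (1−0.29) = 0.332600
P(NFU path lost) [AND] = 0.05 × 0.40 = 0.020000
P(Port system down) [AND] = 0.332600 × 0.020000 = 0.006652
P(Rudder loop fails) [AND] = 0.41 × 0.33 × 0.07 = 0.009471
P(Followup chain lost) [OR] = 1 − (1−0.20) × (1−0.33) × (1−0.06) × (1−0.009471) = 0.500932
P(Pump set 2 unavailable) [OR] = 1 − (1−0.43) × (1−0.13) × (1−0.12) × (1−0.28) = 0.685798
P(Ship steering unresponsive) [OR] = 1 − (1−0.026000) × (1−0.006652) × (1−0.500932) × (1−0.685798) = 0.848285
Rounded to 4 decimal places: P(Ship steering unresponsive) ≈ 0.8483.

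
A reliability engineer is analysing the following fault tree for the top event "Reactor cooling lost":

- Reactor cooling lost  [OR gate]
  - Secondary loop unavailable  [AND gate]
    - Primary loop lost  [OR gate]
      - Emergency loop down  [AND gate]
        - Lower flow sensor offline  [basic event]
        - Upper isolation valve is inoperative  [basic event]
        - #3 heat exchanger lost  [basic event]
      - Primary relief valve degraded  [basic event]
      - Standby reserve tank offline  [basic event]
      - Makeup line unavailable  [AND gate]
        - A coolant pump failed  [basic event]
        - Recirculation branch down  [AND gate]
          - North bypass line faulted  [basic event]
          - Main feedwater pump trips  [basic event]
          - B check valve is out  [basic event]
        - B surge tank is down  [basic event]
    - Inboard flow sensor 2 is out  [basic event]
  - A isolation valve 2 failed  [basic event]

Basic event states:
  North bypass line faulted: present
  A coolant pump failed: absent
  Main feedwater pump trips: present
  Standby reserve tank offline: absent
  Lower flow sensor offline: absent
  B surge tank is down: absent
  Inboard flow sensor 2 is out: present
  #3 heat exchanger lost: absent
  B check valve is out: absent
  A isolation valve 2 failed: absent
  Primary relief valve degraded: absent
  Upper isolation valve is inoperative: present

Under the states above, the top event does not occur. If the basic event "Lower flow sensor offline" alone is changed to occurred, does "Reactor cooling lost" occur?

No

Counterfactual: set "Lower flow sensor offline" to occurred.
Emergency loop down [AND]: Lower flow sensor offline=occurs, Upper isolation valve is inoperative=occurs, #3 heat exchanger lost=not → not all inputs occur → does not occur.
Recirculation branch down [AND]: North bypass line faulted=occurs, Main feedwater pump trips=occurs, B check valve is out=not → not all inputs occur → does not occur.
Makeup line unavailable [AND]: A coolant pump failed=not, Recirculation branch down=not, B surge tank is down=not → not all inputs occur → does not occur.
Primary loop lost [OR]: Emergency loop down=not, Primary relief valve degraded=not, Standby reserve tank offline=not, Makeup line unavailable=not → no input occurs → does not occur.
Secondary loop unavailable [AND]: Primary loop lost=not, Inboard flow sensor 2 is out=occurs → not all inputs occur → does not occur.
Reactor cooling lost [OR]: Secondary loop unavailable=not, A isolation valve 2 failed=not → no input occurs → does not occur.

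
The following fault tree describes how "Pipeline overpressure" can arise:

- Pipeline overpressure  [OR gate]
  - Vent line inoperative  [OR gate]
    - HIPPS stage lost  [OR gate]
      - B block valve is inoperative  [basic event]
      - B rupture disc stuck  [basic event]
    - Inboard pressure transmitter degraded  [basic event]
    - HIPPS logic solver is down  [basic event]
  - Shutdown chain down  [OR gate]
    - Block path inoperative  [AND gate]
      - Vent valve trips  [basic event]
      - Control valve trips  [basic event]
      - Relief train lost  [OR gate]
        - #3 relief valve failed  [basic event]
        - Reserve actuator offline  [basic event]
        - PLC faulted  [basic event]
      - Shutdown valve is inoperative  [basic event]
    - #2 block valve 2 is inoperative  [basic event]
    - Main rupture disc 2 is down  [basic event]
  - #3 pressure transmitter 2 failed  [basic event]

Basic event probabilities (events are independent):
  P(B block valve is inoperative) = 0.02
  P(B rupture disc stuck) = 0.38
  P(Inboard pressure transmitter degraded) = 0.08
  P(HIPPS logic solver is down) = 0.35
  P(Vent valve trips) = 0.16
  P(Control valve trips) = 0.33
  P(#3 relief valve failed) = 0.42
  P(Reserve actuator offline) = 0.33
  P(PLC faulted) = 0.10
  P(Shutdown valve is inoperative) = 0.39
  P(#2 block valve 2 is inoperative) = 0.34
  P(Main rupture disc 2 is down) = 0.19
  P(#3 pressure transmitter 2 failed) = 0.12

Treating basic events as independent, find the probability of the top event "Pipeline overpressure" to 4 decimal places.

0.8314

P(HIPPS stage lost) [OR] = 1 − (1−0.02) × (1−0.38) = 0.392400
P(Vent line inoperative) [OR] = 1 − (1−0.392400) × (1−0.08) × (1−0.35) = 0.636655
P(Relief train lost) [OR] = 1 − (1−0.42) × (1−0.33) × (1−0.10) = 0.650260
P(Block path inoperative) [AND] = 0.16 × 0.33 × 0.650260 × 0.39 = 0.013390
P(Shutdown chain down) [OR] = 1 − (1−0.013390) × (1−0.34) × (1−0.19) = 0.472558
P(Pipeline overpressure) [OR] = 1 − (1−0.636655) × (1−0.472558) × (1−0.12) = 0.831354
Rounded to 4 decimal places: P(Pipeline overpressure) ≈ 0.8314.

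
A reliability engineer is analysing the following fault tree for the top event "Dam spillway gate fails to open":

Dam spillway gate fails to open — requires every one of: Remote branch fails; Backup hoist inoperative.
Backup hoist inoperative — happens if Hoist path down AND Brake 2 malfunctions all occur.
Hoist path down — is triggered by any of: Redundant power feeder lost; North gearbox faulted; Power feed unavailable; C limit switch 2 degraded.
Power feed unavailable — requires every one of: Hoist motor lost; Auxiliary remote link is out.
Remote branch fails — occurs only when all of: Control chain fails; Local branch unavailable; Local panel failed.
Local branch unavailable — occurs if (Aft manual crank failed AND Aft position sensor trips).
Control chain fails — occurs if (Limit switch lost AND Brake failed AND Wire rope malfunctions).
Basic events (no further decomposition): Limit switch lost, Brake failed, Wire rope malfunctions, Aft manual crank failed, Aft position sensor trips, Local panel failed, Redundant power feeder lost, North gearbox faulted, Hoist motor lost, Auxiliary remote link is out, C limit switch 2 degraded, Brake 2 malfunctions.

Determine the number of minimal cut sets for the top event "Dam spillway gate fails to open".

4

Control chain fails [AND]: one cut set from each child combined → 1 × 1 × 1 = 1 cut set(s).
Local branch unavailable [AND]: one cut set from each child combined → 1 × 1 = 1 cut set(s).
Remote branch fails [AND]: one cut set from each child combined → 1 × 1 × 1 = 1 cut set(s).
Power feed unavailable [AND]: one cut set from each child combined → 1 × 1 = 1 cut set(s).
Hoist path down [OR]: union of children's cut sets → 4 cut set(s).
Backup hoist inoperative [AND]: one cut set from each child combined → 4 × 1 = 4 cut set(s).
Dam spillway gate fails to open [AND]: one cut set from each child combined → 1 × 4 = 4 cut set(s).
Minimal cut sets: {Aft manual crank failed, Aft position sensor trips, Brake 2 malfunctions, Brake failed, Limit switch lost, Local panel failed, Redundant power feeder lost, Wire rope malfunctions}; {Aft manual crank failed, Aft position sensor trips, Brake 2 malfunctions, Brake failed, Limit switch lost, Local panel failed, North gearbox faulted, Wire rope malfunctions}; {Aft manual crank failed, Aft position sensor trips, Auxiliary remote link is out, Brake 2 malfunctions, Brake failed, Hoist motor lost, Limit switch lost, Local panel failed, Wire rope malfunctions}; {Aft manual crank failed, Aft position sensor trips, Brake 2 malfunctions, Brake failed, C limit switch 2 degraded, Limit switch lost, Local panel failed, Wire rope malfunctions}.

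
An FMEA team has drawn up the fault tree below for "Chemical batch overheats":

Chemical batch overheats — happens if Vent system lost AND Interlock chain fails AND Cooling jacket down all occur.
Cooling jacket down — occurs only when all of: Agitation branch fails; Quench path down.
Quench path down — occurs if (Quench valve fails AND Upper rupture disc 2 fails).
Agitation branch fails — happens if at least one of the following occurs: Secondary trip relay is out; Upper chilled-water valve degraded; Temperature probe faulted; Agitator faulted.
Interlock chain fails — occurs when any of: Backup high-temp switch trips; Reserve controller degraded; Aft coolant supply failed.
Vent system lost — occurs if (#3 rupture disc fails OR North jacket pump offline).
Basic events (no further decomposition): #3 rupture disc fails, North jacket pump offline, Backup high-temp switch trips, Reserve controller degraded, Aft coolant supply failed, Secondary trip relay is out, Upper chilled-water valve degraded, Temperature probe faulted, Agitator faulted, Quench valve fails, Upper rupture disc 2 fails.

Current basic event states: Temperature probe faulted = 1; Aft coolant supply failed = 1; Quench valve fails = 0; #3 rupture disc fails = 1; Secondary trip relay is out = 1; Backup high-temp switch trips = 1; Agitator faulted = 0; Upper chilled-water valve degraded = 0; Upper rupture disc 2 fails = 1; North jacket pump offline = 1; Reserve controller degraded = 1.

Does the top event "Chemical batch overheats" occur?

Vent system lost [OR]: #3 rupture disc fails=occurs, North jacket pump offline=occurs → at least one input occurs → occurs.
Interlock chain fails [OR]: Backup high-temp switch trips=occurs, Reserve controller degraded=occurs, Aft coolant supply failed=occurs → at least one input occurs → occurs.
Agitation branch fails [OR]: Secondary trip relay is out=occurs, Upper chilled-water valve degraded=not, Temperature probe faulted=occurs, Agitator faulted=not → at least one input occurs → occurs.
Quench path down [AND]: Quench valve fails=not, Upper rupture disc 2 fails=occurs → not all inputs occur → does not occur.
Cooling jacket down [AND]: Agitation branch fails=occurs, Quench path down=not → not all inputs occur → does not occur.
Chemical batch overheats [AND]: Vent system lost=occurs, Interlock chain fails=occurs, Cooling jacket down=not → not all inputs occur → does not occur.

No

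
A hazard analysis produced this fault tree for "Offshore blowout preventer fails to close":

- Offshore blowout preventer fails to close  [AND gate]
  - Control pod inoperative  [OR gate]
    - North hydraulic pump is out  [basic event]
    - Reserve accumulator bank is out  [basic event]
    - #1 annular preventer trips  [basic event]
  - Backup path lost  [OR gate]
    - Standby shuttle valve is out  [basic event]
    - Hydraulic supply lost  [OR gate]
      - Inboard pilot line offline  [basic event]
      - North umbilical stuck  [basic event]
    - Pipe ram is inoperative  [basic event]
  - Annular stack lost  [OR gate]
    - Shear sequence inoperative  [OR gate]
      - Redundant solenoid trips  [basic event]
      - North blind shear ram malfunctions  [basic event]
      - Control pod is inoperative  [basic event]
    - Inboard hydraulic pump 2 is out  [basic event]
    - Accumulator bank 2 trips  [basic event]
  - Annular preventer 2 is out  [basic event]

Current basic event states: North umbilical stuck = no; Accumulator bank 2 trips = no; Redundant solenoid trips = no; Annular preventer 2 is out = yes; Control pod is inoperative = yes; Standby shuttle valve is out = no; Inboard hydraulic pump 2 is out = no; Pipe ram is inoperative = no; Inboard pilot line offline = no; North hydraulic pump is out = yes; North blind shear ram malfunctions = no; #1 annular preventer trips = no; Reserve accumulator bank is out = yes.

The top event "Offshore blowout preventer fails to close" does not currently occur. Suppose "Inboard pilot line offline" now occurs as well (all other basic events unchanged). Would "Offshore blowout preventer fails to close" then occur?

Counterfactual: set "Inboard pilot line offline" to occurred.
Control pod inoperative [OR]: North hydraulic pump is out=occurs, Reserve accumulator bank is out=occurs, #1 annular preventer trips=not → at least one input occurs → occurs.
Hydraulic supply lost [OR]: Inboard pilot line offline=occurs, North umbilical stuck=not → at least one input occurs → occurs.
Backup path lost [OR]: Standby shuttle valve is out=not, Hydraulic supply lost=occurs, Pipe ram is inoperative=not → at least one input occurs → occurs.
Shear sequence inoperative [OR]: Redundant solenoid trips=not, North blind shear ram malfunctions=not, Control pod is inoperative=occurs → at least one input occurs → occurs.
Annular stack lost [OR]: Shear sequence inoperative=occurs, Inboard hydraulic pump 2 is out=not, Accumulator bank 2 trips=not → at least one input occurs → occurs.
Offshore blowout preventer fails to close [AND]: Control pod inoperative=occurs, Backup path lost=occurs, Annular stack lost=occurs, Annular preventer 2 is out=occurs → all inputs occur → occurs.

Yes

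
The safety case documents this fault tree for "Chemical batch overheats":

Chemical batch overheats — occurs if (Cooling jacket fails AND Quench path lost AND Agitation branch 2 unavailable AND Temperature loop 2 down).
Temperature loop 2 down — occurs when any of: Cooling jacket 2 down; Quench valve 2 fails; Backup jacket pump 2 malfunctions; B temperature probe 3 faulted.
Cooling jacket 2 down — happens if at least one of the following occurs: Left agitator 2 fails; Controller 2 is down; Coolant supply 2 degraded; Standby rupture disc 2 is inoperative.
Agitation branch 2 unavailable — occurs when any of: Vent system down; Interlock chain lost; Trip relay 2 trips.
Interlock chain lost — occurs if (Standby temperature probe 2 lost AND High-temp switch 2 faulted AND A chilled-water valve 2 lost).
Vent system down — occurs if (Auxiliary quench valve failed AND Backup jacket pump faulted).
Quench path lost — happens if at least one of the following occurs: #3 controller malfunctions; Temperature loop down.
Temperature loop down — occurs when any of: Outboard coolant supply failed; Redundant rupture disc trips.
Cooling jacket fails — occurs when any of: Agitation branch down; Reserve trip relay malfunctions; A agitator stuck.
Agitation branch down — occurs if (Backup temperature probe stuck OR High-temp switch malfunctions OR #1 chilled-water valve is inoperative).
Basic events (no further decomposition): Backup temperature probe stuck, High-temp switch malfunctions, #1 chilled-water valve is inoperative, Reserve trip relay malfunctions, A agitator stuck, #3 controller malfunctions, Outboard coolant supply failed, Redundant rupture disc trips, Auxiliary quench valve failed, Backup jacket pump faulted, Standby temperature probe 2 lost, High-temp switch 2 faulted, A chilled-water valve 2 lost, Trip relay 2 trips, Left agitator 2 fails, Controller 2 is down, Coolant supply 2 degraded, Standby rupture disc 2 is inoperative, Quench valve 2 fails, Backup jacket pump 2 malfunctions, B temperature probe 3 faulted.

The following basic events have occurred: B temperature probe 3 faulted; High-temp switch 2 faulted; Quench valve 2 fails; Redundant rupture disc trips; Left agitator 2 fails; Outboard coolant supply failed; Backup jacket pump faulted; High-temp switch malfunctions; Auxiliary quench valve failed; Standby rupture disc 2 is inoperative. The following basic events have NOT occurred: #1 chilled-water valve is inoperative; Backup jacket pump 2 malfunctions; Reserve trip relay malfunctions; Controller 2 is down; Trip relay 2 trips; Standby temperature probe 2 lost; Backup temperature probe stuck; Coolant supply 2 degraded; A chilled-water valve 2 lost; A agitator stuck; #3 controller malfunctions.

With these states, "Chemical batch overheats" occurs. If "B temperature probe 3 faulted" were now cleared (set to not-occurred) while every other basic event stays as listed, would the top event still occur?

Yes

Counterfactual: set "B temperature probe 3 faulted" to not occurred.
Agitation branch down [OR]: Backup temperature probe stuck=not, High-temp switch malfunctions=occurs, #1 chilled-water valve is inoperative=not → at least one input occurs → occurs.
Cooling jacket fails [OR]: Agitation branch down=occurs, Reserve trip relay malfunctions=not, A agitator stuck=not → at least one input occurs → occurs.
Temperature loop down [OR]: Outboard coolant supply failed=occurs, Redundant rupture disc trips=occurs → at least one input occurs → occurs.
Quench path lost [OR]: #3 controller malfunctions=not, Temperature loop down=occurs → at least one input occurs → occurs.
Vent system down [AND]: Auxiliary quench valve failed=occurs, Backup jacket pump faulted=occurs → all inputs occur → occurs.
Interlock chain lost [AND]: Standby temperature probe 2 lost=not, High-temp switch 2 faulted=occurs, A chilled-water valve 2 lost=not → not all inputs occur → does not occur.
Agitation branch 2 unavailable [OR]: Vent system down=occurs, Interlock chain lost=not, Trip relay 2 trips=not → at least one input occurs → occurs.
Cooling jacket 2 down [OR]: Left agitator 2 fails=occurs, Controller 2 is down=not, Coolant supply 2 degraded=not, Standby rupture disc 2 is inoperative=occurs → at least one input occurs → occurs.
Temperature loop 2 down [OR]: Cooling jacket 2 down=occurs, Quench valve 2 fails=occurs, Backup jacket pump 2 malfunctions=not, B temperature probe 3 faulted=not → at least one input occurs → occurs.
Chemical batch overheats [AND]: Cooling jacket fails=occurs, Quench path lost=occurs, Agitation branch 2 unavailable=occurs, Temperature loop 2 down=occurs → all inputs occur → occurs.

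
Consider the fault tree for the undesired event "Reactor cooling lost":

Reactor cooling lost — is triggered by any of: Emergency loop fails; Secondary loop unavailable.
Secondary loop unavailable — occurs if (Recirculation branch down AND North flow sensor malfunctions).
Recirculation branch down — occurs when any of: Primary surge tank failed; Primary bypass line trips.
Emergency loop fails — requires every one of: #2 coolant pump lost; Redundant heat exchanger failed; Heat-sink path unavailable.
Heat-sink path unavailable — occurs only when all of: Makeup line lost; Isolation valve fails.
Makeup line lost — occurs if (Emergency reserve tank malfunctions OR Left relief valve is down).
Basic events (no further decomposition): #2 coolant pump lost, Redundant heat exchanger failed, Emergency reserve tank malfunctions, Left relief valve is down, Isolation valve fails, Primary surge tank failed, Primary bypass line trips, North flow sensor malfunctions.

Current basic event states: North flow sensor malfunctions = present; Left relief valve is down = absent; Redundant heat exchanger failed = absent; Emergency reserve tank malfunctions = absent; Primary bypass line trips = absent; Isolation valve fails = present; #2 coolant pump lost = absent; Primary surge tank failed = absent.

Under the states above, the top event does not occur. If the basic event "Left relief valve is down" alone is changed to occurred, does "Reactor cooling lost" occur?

Counterfactual: set "Left relief valve is down" to occurred.
Makeup line lost [OR]: Emergency reserve tank malfunctions=not, Left relief valve is down=occurs → at least one input occurs → occurs.
Heat-sink path unavailable [AND]: Makeup line lost=occurs, Isolation valve fails=occurs → all inputs occur → occurs.
Emergency loop fails [AND]: #2 coolant pump lost=not, Redundant heat exchanger failed=not, Heat-sink path unavailable=occurs → not all inputs occur → does not occur.
Recirculation branch down [OR]: Primary surge tank failed=not, Primary bypass line trips=not → no input occurs → does not occur.
Secondary loop unavailable [AND]: Recirculation branch down=not, North flow sensor malfunctions=occurs → not all inputs occur → does not occur.
Reactor cooling lost [OR]: Emergency loop fails=not, Secondary loop unavailable=not → no input occurs → does not occur.

No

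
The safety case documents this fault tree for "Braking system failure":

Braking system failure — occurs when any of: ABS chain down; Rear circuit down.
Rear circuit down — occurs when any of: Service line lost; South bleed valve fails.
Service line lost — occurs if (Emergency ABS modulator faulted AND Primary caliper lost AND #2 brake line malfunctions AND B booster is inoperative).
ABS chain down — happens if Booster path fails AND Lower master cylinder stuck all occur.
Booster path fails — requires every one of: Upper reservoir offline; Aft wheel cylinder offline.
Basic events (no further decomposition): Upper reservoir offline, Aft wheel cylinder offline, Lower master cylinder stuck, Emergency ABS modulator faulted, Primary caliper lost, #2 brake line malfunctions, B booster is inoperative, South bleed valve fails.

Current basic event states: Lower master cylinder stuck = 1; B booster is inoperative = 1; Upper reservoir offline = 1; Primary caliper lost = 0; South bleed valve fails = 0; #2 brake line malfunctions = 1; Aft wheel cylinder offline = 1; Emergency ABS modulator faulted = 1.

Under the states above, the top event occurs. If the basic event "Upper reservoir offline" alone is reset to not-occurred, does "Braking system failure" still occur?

Counterfactual: set "Upper reservoir offline" to not occurred.
Booster path fails [AND]: Upper reservoir offline=not, Aft wheel cylinder offline=occurs → not all inputs occur → does not occur.
ABS chain down [AND]: Booster path fails=not, Lower master cylinder stuck=occurs → not all inputs occur → does not occur.
Service line lost [AND]: Emergency ABS modulator faulted=occurs, Primary caliper lost=not, #2 brake line malfunctions=occurs, B booster is inoperative=occurs → not all inputs occur → does not occur.
Rear circuit down [OR]: Service line lost=not, South bleed valve fails=not → no input occurs → does not occur.
Braking system failure [OR]: ABS chain down=not, Rear circuit down=not → no input occurs → does not occur.

No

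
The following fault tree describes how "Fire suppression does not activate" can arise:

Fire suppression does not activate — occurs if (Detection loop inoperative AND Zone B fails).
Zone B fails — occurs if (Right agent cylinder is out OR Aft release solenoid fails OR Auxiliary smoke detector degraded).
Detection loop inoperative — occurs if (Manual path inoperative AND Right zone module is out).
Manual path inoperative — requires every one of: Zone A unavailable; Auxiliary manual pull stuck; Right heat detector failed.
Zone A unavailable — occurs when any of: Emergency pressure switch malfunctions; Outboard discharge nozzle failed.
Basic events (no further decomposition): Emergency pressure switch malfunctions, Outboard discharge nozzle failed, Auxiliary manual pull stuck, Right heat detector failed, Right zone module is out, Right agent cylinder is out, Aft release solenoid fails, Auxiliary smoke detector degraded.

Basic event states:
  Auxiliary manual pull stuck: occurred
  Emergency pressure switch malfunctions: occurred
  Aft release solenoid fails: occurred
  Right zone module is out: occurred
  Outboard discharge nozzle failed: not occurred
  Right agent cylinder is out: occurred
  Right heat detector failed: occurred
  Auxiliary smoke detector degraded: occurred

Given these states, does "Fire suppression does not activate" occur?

Zone A unavailable [OR]: Emergency pressure switch malfunctions=occurs, Outboard discharge nozzle failed=not → at least one input occurs → occurs.
Manual path inoperative [AND]: Zone A unavailable=occurs, Auxiliary manual pull stuck=occurs, Right heat detector failed=occurs → all inputs occur → occurs.
Detection loop inoperative [AND]: Manual path inoperative=occurs, Right zone module is out=occurs → all inputs occur → occurs.
Zone B fails [OR]: Right agent cylinder is out=occurs, Aft release solenoid fails=occurs, Auxiliary smoke detector degraded=occurs → at least one input occurs → occurs.
Fire suppression does not activate [AND]: Detection loop inoperative=occurs, Zone B fails=occurs → all inputs occur → occurs.

Yes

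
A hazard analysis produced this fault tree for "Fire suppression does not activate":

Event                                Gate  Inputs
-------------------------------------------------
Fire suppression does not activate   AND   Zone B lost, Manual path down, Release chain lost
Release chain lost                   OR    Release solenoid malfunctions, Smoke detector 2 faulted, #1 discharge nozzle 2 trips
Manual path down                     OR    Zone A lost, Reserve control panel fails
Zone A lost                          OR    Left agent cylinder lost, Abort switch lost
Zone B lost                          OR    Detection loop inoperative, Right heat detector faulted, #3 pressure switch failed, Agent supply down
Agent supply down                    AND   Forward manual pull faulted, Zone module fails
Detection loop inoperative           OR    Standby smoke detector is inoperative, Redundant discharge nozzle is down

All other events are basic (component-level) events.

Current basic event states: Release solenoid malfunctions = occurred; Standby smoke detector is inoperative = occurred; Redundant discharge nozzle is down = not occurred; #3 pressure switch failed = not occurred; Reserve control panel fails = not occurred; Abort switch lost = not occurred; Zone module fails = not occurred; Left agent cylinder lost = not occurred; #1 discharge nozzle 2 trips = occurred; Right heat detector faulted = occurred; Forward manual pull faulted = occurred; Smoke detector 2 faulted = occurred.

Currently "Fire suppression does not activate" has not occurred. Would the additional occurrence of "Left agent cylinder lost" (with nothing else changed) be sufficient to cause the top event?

Yes

Counterfactual: set "Left agent cylinder lost" to occurred.
Detection loop inoperative [OR]: Standby smoke detector is inoperative=occurs, Redundant discharge nozzle is down=not → at least one input occurs → occurs.
Agent supply down [AND]: Forward manual pull faulted=occurs, Zone module fails=not → not all inputs occur → does not occur.
Zone B lost [OR]: Detection loop inoperative=occurs, Right heat detector faulted=occurs, #3 pressure switch failed=not, Agent supply down=not → at least one input occurs → occurs.
Zone A lost [OR]: Left agent cylinder lost=occurs, Abort switch lost=not → at least one input occurs → occurs.
Manual path down [OR]: Zone A lost=occurs, Reserve control panel fails=not → at least one input occurs → occurs.
Release chain lost [OR]: Release solenoid malfunctions=occurs, Smoke detector 2 faulted=occurs, #1 discharge nozzle 2 trips=occurs → at least one input occurs → occurs.
Fire suppression does not activate [AND]: Zone B lost=occurs, Manual path down=occurs, Release chain lost=occurs → all inputs occur → occurs.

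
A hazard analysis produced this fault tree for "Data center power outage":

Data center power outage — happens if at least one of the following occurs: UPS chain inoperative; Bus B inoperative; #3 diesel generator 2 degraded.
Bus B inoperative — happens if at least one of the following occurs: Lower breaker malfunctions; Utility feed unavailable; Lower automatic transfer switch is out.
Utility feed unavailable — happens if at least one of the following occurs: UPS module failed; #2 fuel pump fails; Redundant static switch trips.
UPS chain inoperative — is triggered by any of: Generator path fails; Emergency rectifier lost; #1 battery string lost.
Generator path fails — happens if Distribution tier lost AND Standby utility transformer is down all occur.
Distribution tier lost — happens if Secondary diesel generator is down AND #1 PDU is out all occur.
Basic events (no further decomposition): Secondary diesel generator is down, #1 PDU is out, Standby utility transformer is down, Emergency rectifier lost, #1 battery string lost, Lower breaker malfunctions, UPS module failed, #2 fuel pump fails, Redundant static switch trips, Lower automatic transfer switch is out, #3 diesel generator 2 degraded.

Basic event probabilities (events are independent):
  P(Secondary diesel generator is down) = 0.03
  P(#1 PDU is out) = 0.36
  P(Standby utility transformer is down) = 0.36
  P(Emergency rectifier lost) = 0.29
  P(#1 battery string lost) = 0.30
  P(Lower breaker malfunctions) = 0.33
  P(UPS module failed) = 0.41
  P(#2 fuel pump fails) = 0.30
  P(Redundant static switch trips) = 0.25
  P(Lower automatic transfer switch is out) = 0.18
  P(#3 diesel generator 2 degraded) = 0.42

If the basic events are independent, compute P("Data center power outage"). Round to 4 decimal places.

0.9511

P(Distribution tier lost) [AND] = 0.03 × 0.36 = 0.010800
P(Generator path fails) [AND] = 0.010800 × 0.36 = 0.003888
P(UPS chain inoperative) [OR] = 1 − (1−0.003888) × (1−0.29) × (1−0.30) = 0.504932
P(Utility feed unavailable) [OR] = 1 − (1−0.41) × (1−0.30) × (1−0.25) = 0.690250
P(Bus B inoperative) [OR] = 1 − (1−0.33) × (1−0.690250) × (1−0.18) = 0.829823
P(Data center power outage) [OR] = 1 − (1−0.504932) × (1−0.829823) × (1−0.42) = 0.951135
Rounded to 4 decimal places: P(Data center power outage) ≈ 0.9511.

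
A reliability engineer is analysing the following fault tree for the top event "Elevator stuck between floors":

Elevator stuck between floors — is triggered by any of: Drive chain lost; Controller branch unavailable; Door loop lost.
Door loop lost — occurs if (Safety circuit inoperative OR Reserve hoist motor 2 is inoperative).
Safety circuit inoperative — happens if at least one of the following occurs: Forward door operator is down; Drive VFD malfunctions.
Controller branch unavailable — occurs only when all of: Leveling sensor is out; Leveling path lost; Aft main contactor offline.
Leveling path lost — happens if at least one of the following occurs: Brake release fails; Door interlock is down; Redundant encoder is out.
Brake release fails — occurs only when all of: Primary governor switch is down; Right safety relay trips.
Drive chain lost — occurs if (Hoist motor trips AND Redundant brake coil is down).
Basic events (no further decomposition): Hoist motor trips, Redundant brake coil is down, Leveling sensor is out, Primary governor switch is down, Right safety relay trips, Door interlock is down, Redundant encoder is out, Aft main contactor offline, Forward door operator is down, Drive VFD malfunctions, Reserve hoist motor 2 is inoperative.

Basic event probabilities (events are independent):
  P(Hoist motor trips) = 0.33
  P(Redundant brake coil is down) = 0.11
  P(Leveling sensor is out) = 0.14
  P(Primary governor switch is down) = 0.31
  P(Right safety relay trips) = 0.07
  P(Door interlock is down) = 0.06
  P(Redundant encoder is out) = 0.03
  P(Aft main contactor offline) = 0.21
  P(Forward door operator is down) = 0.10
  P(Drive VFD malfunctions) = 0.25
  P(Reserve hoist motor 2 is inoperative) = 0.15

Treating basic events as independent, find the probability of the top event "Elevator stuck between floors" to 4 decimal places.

P(Drive chain lost) [AND] = 0.33 × 0.11 = 0.036300
P(Brake release fails) [AND] = 0.31 × 0.07 = 0.021700
P(Leveling path lost) [OR] = 1 − (1−0.021700) × (1−0.06) × (1−0.03) = 0.107986
P(Controller branch unavailable) [AND] = 0.14 × 0.107986 × 0.21 = 0.003175
P(Safety circuit inoperative) [OR] = 1 − (1−0.10) × (1−0.25) = 0.325000
P(Door loop lost) [OR] = 1 − (1−0.325000) × (1−0.15) = 0.426250
P(Elevator stuck between floors) [OR] = 1 − (1−0.036300) × (1−0.003175) × (1−0.426250) = 0.448833
Rounded to 4 decimal places: P(Elevator stuck between floors) ≈ 0.4488.

0.4488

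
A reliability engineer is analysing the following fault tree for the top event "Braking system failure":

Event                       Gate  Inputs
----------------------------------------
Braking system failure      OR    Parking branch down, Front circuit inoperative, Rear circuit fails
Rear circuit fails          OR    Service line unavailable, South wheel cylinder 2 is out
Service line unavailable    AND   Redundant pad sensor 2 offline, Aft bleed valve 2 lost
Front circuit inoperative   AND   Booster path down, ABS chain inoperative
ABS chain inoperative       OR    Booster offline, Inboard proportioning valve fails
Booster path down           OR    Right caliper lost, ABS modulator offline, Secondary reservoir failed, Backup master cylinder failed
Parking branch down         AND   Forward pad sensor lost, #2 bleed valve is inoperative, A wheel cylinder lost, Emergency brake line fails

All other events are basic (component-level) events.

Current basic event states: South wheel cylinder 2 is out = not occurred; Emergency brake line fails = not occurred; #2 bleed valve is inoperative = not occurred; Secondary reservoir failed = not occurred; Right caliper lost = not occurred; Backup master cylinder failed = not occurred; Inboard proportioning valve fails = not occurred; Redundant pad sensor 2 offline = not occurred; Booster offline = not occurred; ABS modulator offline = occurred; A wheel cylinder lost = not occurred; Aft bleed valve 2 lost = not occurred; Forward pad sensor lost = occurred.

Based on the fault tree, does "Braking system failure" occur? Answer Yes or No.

Parking branch down [AND]: Forward pad sensor lost=occurs, #2 bleed valve is inoperative=not, A wheel cylinder lost=not, Emergency brake line fails=not → not all inputs occur → does not occur.
Booster path down [OR]: Right caliper lost=not, ABS modulator offline=occurs, Secondary reservoir failed=not, Backup master cylinder failed=not → at least one input occurs → occurs.
ABS chain inoperative [OR]: Booster offline=not, Inboard proportioning valve fails=not → no input occurs → does not occur.
Front circuit inoperative [AND]: Booster path down=occurs, ABS chain inoperative=not → not all inputs occur → does not occur.
Service line unavailable [AND]: Redundant pad sensor 2 offline=not, Aft bleed valve 2 lost=not → not all inputs occur → does not occur.
Rear circuit fails [OR]: Service line unavailable=not, South wheel cylinder 2 is out=not → no input occurs → does not occur.
Braking system failure [OR]: Parking branch down=not, Front circuit inoperative=not, Rear circuit fails=not → no input occurs → does not occur.

No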